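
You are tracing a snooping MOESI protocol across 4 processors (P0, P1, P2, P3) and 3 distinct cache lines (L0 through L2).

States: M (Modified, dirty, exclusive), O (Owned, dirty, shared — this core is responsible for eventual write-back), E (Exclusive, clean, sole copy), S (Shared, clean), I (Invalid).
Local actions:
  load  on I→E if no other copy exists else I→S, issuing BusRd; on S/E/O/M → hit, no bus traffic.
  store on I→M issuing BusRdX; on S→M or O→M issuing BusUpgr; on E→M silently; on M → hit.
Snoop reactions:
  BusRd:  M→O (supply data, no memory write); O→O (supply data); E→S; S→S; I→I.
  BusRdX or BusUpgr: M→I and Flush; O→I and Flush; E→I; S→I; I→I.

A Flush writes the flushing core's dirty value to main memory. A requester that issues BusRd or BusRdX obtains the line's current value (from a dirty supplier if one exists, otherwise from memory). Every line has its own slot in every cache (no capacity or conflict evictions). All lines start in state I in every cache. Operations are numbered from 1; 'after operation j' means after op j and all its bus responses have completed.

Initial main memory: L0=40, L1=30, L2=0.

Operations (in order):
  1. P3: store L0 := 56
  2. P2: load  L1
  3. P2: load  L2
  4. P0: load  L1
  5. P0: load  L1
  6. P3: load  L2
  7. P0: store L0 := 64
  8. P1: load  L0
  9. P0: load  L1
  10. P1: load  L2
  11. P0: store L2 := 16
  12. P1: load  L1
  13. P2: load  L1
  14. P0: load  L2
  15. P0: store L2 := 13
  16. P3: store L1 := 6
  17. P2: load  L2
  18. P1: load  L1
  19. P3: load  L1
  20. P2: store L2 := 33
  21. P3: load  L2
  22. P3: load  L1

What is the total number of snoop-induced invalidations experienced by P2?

invalidations = 2

[1] P3: store L0 := 56 | P0:I, P1:I, P2:I, P3:M(56) | bus: BusRdX
[2] P2: load  L1 | P0:I, P1:I, P2:E(30), P3:I | bus: BusRd
[3] P2: load  L2 | P0:I, P1:I, P2:E(0), P3:I | bus: BusRd
[4] P0: load  L1 | P0:S(30), P1:I, P2:S(30), P3:I | bus: BusRd
[5] P0: load  L1 | P0:S(30), P1:I, P2:S(30), P3:I | bus: none
[6] P3: load  L2 | P0:I, P1:I, P2:S(0), P3:S(0) | bus: BusRd
[7] P0: store L0 := 64 | P0:M(64), P1:I, P2:I, P3:I | bus: BusRdX,Flush
[8] P1: load  L0 | P0:O(64), P1:S(64), P2:I, P3:I | bus: BusRd
[9] P0: load  L1 | P0:S(30), P1:I, P2:S(30), P3:I | bus: none
[10] P1: load  L2 | P0:I, P1:S(0), P2:S(0), P3:S(0) | bus: BusRd
[11] P0: store L2 := 16 | P0:M(16), P1:I, P2:I, P3:I | bus: BusRdX
[12] P1: load  L1 | P0:S(30), P1:S(30), P2:S(30), P3:I | bus: BusRd
[13] P2: load  L1 | P0:S(30), P1:S(30), P2:S(30), P3:I | bus: none
[14] P0: load  L2 | P0:M(16), P1:I, P2:I, P3:I | bus: none
[15] P0: store L2 := 13 | P0:M(13), P1:I, P2:I, P3:I | bus: none
[16] P3: store L1 := 6 | P0:I, P1:I, P2:I, P3:M(6) | bus: BusRdX
[17] P2: load  L2 | P0:O(13), P1:I, P2:S(13), P3:I | bus: BusRd
[18] P1: load  L1 | P0:I, P1:S(6), P2:I, P3:O(6) | bus: BusRd
[19] P3: load  L1 | P0:I, P1:S(6), P2:I, P3:O(6) | bus: none
[20] P2: store L2 := 33 | P0:I, P1:I, P2:M(33), P3:I | bus: BusUpgr,Flush
[21] P3: load  L2 | P0:I, P1:I, P2:O(33), P3:S(33) | bus: BusRd
[22] P3: load  L1 | P0:I, P1:S(6), P2:I, P3:O(6) | bus: none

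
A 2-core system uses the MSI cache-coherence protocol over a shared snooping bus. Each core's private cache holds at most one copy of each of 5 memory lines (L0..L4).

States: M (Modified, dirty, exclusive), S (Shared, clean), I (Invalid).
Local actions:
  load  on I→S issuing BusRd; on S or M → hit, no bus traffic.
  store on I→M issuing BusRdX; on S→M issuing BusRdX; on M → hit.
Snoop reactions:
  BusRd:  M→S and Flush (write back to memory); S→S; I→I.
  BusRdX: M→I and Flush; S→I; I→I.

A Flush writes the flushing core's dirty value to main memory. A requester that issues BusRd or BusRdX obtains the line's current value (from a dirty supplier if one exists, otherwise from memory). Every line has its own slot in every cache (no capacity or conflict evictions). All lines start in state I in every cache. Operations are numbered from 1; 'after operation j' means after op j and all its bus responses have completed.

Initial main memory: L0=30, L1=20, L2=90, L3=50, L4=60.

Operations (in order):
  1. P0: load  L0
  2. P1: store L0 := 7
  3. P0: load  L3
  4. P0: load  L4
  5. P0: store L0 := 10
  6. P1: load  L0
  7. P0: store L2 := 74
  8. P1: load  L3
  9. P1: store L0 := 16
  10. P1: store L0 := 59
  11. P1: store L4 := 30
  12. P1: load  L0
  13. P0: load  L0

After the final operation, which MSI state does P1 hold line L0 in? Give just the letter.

[1] P0: load  L0 | P0:S(30), P1:I | bus: BusRd
[2] P1: store L0 := 7 | P0:I, P1:M(7) | bus: BusRdX
[3] P0: load  L3 | P0:S(50), P1:I | bus: BusRd
[4] P0: load  L4 | P0:S(60), P1:I | bus: BusRd
[5] P0: store L0 := 10 | P0:M(10), P1:I | bus: BusRdX,Flush
[6] P1: load  L0 | P0:S(10), P1:S(10) | bus: BusRd,Flush
[7] P0: store L2 := 74 | P0:M(74), P1:I | bus: BusRdX
[8] P1: load  L3 | P0:S(50), P1:S(50) | bus: BusRd
[9] P1: store L0 := 16 | P0:I, P1:M(16) | bus: BusRdX
[10] P1: store L0 := 59 | P0:I, P1:M(59) | bus: none
[11] P1: store L4 := 30 | P0:I, P1:M(30) | bus: BusRdX
[12] P1: load  L0 | P0:I, P1:M(59) | bus: none
[13] P0: load  L0 | P0:S(59), P1:S(59) | bus: BusRd,Flush

state = S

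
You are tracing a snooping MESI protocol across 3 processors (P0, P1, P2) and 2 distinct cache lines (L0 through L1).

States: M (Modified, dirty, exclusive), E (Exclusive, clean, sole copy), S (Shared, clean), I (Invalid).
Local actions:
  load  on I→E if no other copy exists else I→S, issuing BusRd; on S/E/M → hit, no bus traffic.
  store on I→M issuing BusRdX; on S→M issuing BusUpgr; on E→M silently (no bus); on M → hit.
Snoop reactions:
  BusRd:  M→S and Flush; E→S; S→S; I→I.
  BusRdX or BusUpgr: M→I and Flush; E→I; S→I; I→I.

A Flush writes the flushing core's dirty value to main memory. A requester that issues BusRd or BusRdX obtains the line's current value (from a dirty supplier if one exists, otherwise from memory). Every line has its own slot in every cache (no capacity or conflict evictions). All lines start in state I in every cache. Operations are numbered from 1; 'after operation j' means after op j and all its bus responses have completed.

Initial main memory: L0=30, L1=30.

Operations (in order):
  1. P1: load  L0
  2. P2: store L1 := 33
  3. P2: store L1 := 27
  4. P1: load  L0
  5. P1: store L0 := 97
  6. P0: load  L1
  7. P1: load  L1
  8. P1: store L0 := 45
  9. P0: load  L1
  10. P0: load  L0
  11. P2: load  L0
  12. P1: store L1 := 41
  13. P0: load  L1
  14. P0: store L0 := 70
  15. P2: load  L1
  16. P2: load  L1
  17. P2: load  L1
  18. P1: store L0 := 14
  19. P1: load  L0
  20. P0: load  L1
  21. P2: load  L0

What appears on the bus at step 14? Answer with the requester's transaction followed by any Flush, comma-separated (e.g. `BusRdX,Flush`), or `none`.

1. P1: load  L0  bus=[BusRd]  L0: P0=I P1=E P2=I  mem[L0]=30
2. P2: store L1 := 33  bus=[BusRdX]  L1: P0=I P1=I P2=M  mem[L1]=30
3. P2: store L1 := 27  bus=[-]  L1: P0=I P1=I P2=M  mem[L1]=30
4. P1: load  L0  bus=[-]  L0: P0=I P1=E P2=I  mem[L0]=30
5. P1: store L0 := 97  bus=[-]  L0: P0=I P1=M P2=I  mem[L0]=30
6. P0: load  L1  bus=[BusRd,Flush]  L1: P0=S P1=I P2=S  mem[L1]=27
7. P1: load  L1  bus=[BusRd]  L1: P0=S P1=S P2=S  mem[L1]=27
8. P1: store L0 := 45  bus=[-]  L0: P0=I P1=M P2=I  mem[L0]=30
9. P0: load  L1  bus=[-]  L1: P0=S P1=S P2=S  mem[L1]=27
10. P0: load  L0  bus=[BusRd,Flush]  L0: P0=S P1=S P2=I  mem[L0]=45
11. P2: load  L0  bus=[BusRd]  L0: P0=S P1=S P2=S  mem[L0]=45
12. P1: store L1 := 41  bus=[BusUpgr]  L1: P0=I P1=M P2=I  mem[L1]=27
13. P0: load  L1  bus=[BusRd,Flush]  L1: P0=S P1=S P2=I  mem[L1]=41
14. P0: store L0 := 70  bus=[BusUpgr]  L0: P0=M P1=I P2=I  mem[L0]=45
15. P2: load  L1  bus=[BusRd]  L1: P0=S P1=S P2=S  mem[L1]=41
16. P2: load  L1  bus=[-]  L1: P0=S P1=S P2=S  mem[L1]=41
17. P2: load  L1  bus=[-]  L1: P0=S P1=S P2=S  mem[L1]=41
18. P1: store L0 := 14  bus=[BusRdX,Flush]  L0: P0=I P1=M P2=I  mem[L0]=70
19. P1: load  L0  bus=[-]  L0: P0=I P1=M P2=I  mem[L0]=70
20. P0: load  L1  bus=[-]  L1: P0=S P1=S P2=S  mem[L1]=41
21. P2: load  L0  bus=[BusRd,Flush]  L0: P0=I P1=S P2=S  mem[L0]=14

bus = BusUpgr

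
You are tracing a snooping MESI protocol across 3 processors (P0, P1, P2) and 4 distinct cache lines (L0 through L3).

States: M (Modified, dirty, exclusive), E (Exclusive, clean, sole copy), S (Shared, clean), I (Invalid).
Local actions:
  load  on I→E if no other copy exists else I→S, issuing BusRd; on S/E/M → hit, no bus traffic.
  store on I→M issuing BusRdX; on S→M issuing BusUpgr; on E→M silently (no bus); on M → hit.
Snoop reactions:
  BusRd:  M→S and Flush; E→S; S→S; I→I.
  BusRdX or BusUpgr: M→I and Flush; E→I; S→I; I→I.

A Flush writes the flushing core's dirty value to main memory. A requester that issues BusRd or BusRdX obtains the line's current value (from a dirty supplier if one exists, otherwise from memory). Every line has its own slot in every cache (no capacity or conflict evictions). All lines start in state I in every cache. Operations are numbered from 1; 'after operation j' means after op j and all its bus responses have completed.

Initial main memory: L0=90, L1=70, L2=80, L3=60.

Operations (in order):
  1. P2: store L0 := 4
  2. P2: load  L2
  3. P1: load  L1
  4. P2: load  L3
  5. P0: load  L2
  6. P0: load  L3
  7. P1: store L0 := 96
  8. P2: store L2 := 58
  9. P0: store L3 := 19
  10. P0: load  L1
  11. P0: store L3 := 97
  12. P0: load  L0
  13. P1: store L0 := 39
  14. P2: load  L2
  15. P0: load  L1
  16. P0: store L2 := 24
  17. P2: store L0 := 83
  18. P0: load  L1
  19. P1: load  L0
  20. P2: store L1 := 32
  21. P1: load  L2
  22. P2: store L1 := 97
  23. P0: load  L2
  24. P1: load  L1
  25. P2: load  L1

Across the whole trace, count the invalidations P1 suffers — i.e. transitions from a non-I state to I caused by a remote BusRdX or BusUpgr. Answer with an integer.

invalidations = 2

step 1: P2: store L0 := 4  ⟶  IIM  (L0)  txn=BusRdX  M[L0]=90
step 2: P2: load  L2  ⟶  IIE  (L2)  txn=BusRd  M[L2]=80
step 3: P1: load  L1  ⟶  IEI  (L1)  txn=BusRd  M[L1]=70
step 4: P2: load  L3  ⟶  IIE  (L3)  txn=BusRd  M[L3]=60
step 5: P0: load  L2  ⟶  SIS  (L2)  txn=BusRd  M[L2]=80
step 6: P0: load  L3  ⟶  SIS  (L3)  txn=BusRd  M[L3]=60
step 7: P1: store L0 := 96  ⟶  IMI  (L0)  txn=BusRdX+Flush  M[L0]=4
step 8: P2: store L2 := 58  ⟶  IIM  (L2)  txn=BusUpgr  M[L2]=80
step 9: P0: store L3 := 19  ⟶  MII  (L3)  txn=BusUpgr  M[L3]=60
step 10: P0: load  L1  ⟶  SSI  (L1)  txn=BusRd  M[L1]=70
step 11: P0: store L3 := 97  ⟶  MII  (L3)  txn=∅  M[L3]=60
step 12: P0: load  L0  ⟶  SSI  (L0)  txn=BusRd+Flush  M[L0]=96
step 13: P1: store L0 := 39  ⟶  IMI  (L0)  txn=BusUpgr  M[L0]=96
step 14: P2: load  L2  ⟶  IIM  (L2)  txn=∅  M[L2]=80
step 15: P0: load  L1  ⟶  SSI  (L1)  txn=∅  M[L1]=70
step 16: P0: store L2 := 24  ⟶  MII  (L2)  txn=BusRdX+Flush  M[L2]=58
step 17: P2: store L0 := 83  ⟶  IIM  (L0)  txn=BusRdX+Flush  M[L0]=39
step 18: P0: load  L1  ⟶  SSI  (L1)  txn=∅  M[L1]=70
step 19: P1: load  L0  ⟶  ISS  (L0)  txn=BusRd+Flush  M[L0]=83
step 20: P2: store L1 := 32  ⟶  IIM  (L1)  txn=BusRdX  M[L1]=70
step 21: P1: load  L2  ⟶  SSI  (L2)  txn=BusRd+Flush  M[L2]=24
step 22: P2: store L1 := 97  ⟶  IIM  (L1)  txn=∅  M[L1]=70
step 23: P0: load  L2  ⟶  SSI  (L2)  txn=∅  M[L2]=24
step 24: P1: load  L1  ⟶  ISS  (L1)  txn=BusRd+Flush  M[L1]=97
step 25: P2: load  L1  ⟶  ISS  (L1)  txn=∅  M[L1]=97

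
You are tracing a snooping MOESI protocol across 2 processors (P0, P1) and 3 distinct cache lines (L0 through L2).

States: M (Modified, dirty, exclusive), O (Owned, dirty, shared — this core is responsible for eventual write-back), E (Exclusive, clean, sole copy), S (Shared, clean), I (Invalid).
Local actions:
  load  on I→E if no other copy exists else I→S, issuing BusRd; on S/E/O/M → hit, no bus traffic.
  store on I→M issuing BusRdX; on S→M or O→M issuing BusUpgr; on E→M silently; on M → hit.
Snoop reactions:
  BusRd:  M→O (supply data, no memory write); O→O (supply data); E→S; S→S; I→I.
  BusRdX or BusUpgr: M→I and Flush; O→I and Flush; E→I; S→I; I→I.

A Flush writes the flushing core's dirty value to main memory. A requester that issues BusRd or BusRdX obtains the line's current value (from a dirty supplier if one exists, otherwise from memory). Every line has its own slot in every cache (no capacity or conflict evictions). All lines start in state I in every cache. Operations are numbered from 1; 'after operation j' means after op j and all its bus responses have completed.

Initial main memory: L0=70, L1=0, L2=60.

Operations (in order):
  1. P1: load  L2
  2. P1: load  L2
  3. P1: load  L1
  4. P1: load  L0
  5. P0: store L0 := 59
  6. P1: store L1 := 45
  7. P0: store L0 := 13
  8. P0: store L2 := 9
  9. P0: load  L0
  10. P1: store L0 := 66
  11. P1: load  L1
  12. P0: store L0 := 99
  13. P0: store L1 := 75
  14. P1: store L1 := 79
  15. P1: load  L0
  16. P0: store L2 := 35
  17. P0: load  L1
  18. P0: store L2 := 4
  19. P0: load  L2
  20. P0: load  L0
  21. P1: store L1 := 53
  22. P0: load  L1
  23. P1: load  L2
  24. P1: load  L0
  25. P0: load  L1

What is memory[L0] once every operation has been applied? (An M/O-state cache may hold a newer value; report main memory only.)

memory[L0] = 66

1. P1: load  L2  bus=[BusRd]  L2: P0=I P1=E  mem[L2]=60
2. P1: load  L2  bus=[-]  L2: P0=I P1=E  mem[L2]=60
3. P1: load  L1  bus=[BusRd]  L1: P0=I P1=E  mem[L1]=0
4. P1: load  L0  bus=[BusRd]  L0: P0=I P1=E  mem[L0]=70
5. P0: store L0 := 59  bus=[BusRdX]  L0: P0=M P1=I  mem[L0]=70
6. P1: store L1 := 45  bus=[-]  L1: P0=I P1=M  mem[L1]=0
7. P0: store L0 := 13  bus=[-]  L0: P0=M P1=I  mem[L0]=70
8. P0: store L2 := 9  bus=[BusRdX]  L2: P0=M P1=I  mem[L2]=60
9. P0: load  L0  bus=[-]  L0: P0=M P1=I  mem[L0]=70
10. P1: store L0 := 66  bus=[BusRdX,Flush]  L0: P0=I P1=M  mem[L0]=13
11. P1: load  L1  bus=[-]  L1: P0=I P1=M  mem[L1]=0
12. P0: store L0 := 99  bus=[BusRdX,Flush]  L0: P0=M P1=I  mem[L0]=66
13. P0: store L1 := 75  bus=[BusRdX,Flush]  L1: P0=M P1=I  mem[L1]=45
14. P1: store L1 := 79  bus=[BusRdX,Flush]  L1: P0=I P1=M  mem[L1]=75
15. P1: load  L0  bus=[BusRd]  L0: P0=O P1=S  mem[L0]=66
16. P0: store L2 := 35  bus=[-]  L2: P0=M P1=I  mem[L2]=60
17. P0: load  L1  bus=[BusRd]  L1: P0=S P1=O  mem[L1]=75
18. P0: store L2 := 4  bus=[-]  L2: P0=M P1=I  mem[L2]=60
19. P0: load  L2  bus=[-]  L2: P0=M P1=I  mem[L2]=60
20. P0: load  L0  bus=[-]  L0: P0=O P1=S  mem[L0]=66
21. P1: store L1 := 53  bus=[BusUpgr]  L1: P0=I P1=M  mem[L1]=75
22. P0: load  L1  bus=[BusRd]  L1: P0=S P1=O  mem[L1]=75
23. P1: load  L2  bus=[BusRd]  L2: P0=O P1=S  mem[L2]=60
24. P1: load  L0  bus=[-]  L0: P0=O P1=S  mem[L0]=66
25. P0: load  L1  bus=[-]  L1: P0=S P1=O  mem[L1]=75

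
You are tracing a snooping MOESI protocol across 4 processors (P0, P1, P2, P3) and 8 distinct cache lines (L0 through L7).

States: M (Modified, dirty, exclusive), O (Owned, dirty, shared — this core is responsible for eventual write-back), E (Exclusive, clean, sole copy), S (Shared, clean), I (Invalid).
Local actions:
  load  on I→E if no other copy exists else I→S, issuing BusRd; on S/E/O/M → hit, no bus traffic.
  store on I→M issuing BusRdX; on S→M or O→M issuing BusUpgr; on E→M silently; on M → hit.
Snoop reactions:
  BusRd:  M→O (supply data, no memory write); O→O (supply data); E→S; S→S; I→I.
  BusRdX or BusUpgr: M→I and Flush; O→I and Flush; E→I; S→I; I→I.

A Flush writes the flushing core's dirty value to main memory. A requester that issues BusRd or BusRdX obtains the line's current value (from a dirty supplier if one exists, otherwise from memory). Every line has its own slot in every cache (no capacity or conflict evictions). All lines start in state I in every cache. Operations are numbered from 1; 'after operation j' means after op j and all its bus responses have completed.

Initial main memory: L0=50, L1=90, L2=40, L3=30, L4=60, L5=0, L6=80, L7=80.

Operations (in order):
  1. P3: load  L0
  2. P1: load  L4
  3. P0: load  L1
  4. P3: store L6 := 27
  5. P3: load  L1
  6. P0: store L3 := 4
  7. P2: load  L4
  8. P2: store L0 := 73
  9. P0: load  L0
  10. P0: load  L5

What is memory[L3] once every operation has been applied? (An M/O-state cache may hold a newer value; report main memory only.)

1. P3: load  L0  bus=[BusRd]  L0: P0=I P1=I P2=I P3=E  mem[L0]=50
2. P1: load  L4  bus=[BusRd]  L4: P0=I P1=E P2=I P3=I  mem[L4]=60
3. P0: load  L1  bus=[BusRd]  L1: P0=E P1=I P2=I P3=I  mem[L1]=90
4. P3: store L6 := 27  bus=[BusRdX]  L6: P0=I P1=I P2=I P3=M  mem[L6]=80
5. P3: load  L1  bus=[BusRd]  L1: P0=S P1=I P2=I P3=S  mem[L1]=90
6. P0: store L3 := 4  bus=[BusRdX]  L3: P0=M P1=I P2=I P3=I  mem[L3]=30
7. P2: load  L4  bus=[BusRd]  L4: P0=I P1=S P2=S P3=I  mem[L4]=60
8. P2: store L0 := 73  bus=[BusRdX]  L0: P0=I P1=I P2=M P3=I  mem[L0]=50
9. P0: load  L0  bus=[BusRd]  L0: P0=S P1=I P2=O P3=I  mem[L0]=50
10. P0: load  L5  bus=[BusRd]  L5: P0=E P1=I P2=I P3=I  mem[L5]=0

memory[L3] = 30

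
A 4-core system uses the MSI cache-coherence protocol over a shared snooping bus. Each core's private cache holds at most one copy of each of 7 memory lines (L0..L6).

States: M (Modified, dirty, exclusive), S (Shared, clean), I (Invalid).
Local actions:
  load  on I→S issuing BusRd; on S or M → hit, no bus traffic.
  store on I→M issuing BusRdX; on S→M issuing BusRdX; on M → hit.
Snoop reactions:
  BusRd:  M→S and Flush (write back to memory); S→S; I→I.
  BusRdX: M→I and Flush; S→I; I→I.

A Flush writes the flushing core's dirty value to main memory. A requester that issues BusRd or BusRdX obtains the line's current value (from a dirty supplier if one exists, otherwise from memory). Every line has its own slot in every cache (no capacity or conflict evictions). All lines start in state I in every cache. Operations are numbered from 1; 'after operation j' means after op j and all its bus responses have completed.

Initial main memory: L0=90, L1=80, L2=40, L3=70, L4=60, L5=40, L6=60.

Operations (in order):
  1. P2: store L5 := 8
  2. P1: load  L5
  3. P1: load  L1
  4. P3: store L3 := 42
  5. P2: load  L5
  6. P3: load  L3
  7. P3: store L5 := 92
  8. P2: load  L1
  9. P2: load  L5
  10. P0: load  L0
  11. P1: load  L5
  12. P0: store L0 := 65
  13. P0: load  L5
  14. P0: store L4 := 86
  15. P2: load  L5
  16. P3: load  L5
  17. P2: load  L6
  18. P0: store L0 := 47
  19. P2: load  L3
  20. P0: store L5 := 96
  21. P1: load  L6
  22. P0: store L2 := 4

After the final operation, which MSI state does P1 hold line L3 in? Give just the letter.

step 1: P2: store L5 := 8  ⟶  IIMI  (L5)  txn=BusRdX  M[L5]=40
step 2: P1: load  L5  ⟶  ISSI  (L5)  txn=BusRd+Flush  M[L5]=8
step 3: P1: load  L1  ⟶  ISII  (L1)  txn=BusRd  M[L1]=80
step 4: P3: store L3 := 42  ⟶  IIIM  (L3)  txn=BusRdX  M[L3]=70
step 5: P2: load  L5  ⟶  ISSI  (L5)  txn=∅  M[L5]=8
step 6: P3: load  L3  ⟶  IIIM  (L3)  txn=∅  M[L3]=70
step 7: P3: store L5 := 92  ⟶  IIIM  (L5)  txn=BusRdX  M[L5]=8
step 8: P2: load  L1  ⟶  ISSI  (L1)  txn=BusRd  M[L1]=80
step 9: P2: load  L5  ⟶  IISS  (L5)  txn=BusRd+Flush  M[L5]=92
step 10: P0: load  L0  ⟶  SIII  (L0)  txn=BusRd  M[L0]=90
step 11: P1: load  L5  ⟶  ISSS  (L5)  txn=BusRd  M[L5]=92
step 12: P0: store L0 := 65  ⟶  MIII  (L0)  txn=BusRdX  M[L0]=90
step 13: P0: load  L5  ⟶  SSSS  (L5)  txn=BusRd  M[L5]=92
step 14: P0: store L4 := 86  ⟶  MIII  (L4)  txn=BusRdX  M[L4]=60
step 15: P2: load  L5  ⟶  SSSS  (L5)  txn=∅  M[L5]=92
step 16: P3: load  L5  ⟶  SSSS  (L5)  txn=∅  M[L5]=92
step 17: P2: load  L6  ⟶  IISI  (L6)  txn=BusRd  M[L6]=60
step 18: P0: store L0 := 47  ⟶  MIII  (L0)  txn=∅  M[L0]=90
step 19: P2: load  L3  ⟶  IISS  (L3)  txn=BusRd+Flush  M[L3]=42
step 20: P0: store L5 := 96  ⟶  MIII  (L5)  txn=BusRdX  M[L5]=92
step 21: P1: load  L6  ⟶  ISSI  (L6)  txn=BusRd  M[L6]=60
step 22: P0: store L2 := 4  ⟶  MIII  (L2)  txn=BusRdX  M[L2]=40

state = I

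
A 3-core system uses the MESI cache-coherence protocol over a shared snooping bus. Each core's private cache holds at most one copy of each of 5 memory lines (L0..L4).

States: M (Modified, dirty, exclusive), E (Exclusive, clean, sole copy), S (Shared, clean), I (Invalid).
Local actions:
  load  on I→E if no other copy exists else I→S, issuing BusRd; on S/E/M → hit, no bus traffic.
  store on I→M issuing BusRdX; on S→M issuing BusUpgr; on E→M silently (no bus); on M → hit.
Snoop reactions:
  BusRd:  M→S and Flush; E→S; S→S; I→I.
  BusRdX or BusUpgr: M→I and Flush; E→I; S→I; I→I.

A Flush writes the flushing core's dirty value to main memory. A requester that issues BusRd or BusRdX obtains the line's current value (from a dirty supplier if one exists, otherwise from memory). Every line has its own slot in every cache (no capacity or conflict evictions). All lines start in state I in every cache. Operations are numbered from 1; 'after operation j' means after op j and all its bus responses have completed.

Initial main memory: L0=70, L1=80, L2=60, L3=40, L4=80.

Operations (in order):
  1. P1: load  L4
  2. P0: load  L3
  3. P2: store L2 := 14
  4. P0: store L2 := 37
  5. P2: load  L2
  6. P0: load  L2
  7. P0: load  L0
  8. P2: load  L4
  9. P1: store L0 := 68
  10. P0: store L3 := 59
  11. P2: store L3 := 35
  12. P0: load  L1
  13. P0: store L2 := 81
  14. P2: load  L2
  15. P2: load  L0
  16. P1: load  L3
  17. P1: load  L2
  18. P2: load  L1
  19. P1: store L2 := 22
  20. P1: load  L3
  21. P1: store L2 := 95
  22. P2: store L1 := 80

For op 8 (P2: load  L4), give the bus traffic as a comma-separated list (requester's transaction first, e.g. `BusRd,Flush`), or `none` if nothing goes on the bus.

bus = BusRd

[1] P1: load  L4 | P0:I, P1:E(80), P2:I | bus: BusRd
[2] P0: load  L3 | P0:E(40), P1:I, P2:I | bus: BusRd
[3] P2: store L2 := 14 | P0:I, P1:I, P2:M(14) | bus: BusRdX
[4] P0: store L2 := 37 | P0:M(37), P1:I, P2:I | bus: BusRdX,Flush
[5] P2: load  L2 | P0:S(37), P1:I, P2:S(37) | bus: BusRd,Flush
[6] P0: load  L2 | P0:S(37), P1:I, P2:S(37) | bus: none
[7] P0: load  L0 | P0:E(70), P1:I, P2:I | bus: BusRd
[8] P2: load  L4 | P0:I, P1:S(80), P2:S(80) | bus: BusRd
[9] P1: store L0 := 68 | P0:I, P1:M(68), P2:I | bus: BusRdX
[10] P0: store L3 := 59 | P0:M(59), P1:I, P2:I | bus: none
[11] P2: store L3 := 35 | P0:I, P1:I, P2:M(35) | bus: BusRdX,Flush
[12] P0: load  L1 | P0:E(80), P1:I, P2:I | bus: BusRd
[13] P0: store L2 := 81 | P0:M(81), P1:I, P2:I | bus: BusUpgr
[14] P2: load  L2 | P0:S(81), P1:I, P2:S(81) | bus: BusRd,Flush
[15] P2: load  L0 | P0:I, P1:S(68), P2:S(68) | bus: BusRd,Flush
[16] P1: load  L3 | P0:I, P1:S(35), P2:S(35) | bus: BusRd,Flush
[17] P1: load  L2 | P0:S(81), P1:S(81), P2:S(81) | bus: BusRd
[18] P2: load  L1 | P0:S(80), P1:I, P2:S(80) | bus: BusRd
[19] P1: store L2 := 22 | P0:I, P1:M(22), P2:I | bus: BusUpgr
[20] P1: load  L3 | P0:I, P1:S(35), P2:S(35) | bus: none
[21] P1: store L2 := 95 | P0:I, P1:M(95), P2:I | bus: none
[22] P2: store L1 := 80 | P0:I, P1:I, P2:M(80) | bus: BusUpgr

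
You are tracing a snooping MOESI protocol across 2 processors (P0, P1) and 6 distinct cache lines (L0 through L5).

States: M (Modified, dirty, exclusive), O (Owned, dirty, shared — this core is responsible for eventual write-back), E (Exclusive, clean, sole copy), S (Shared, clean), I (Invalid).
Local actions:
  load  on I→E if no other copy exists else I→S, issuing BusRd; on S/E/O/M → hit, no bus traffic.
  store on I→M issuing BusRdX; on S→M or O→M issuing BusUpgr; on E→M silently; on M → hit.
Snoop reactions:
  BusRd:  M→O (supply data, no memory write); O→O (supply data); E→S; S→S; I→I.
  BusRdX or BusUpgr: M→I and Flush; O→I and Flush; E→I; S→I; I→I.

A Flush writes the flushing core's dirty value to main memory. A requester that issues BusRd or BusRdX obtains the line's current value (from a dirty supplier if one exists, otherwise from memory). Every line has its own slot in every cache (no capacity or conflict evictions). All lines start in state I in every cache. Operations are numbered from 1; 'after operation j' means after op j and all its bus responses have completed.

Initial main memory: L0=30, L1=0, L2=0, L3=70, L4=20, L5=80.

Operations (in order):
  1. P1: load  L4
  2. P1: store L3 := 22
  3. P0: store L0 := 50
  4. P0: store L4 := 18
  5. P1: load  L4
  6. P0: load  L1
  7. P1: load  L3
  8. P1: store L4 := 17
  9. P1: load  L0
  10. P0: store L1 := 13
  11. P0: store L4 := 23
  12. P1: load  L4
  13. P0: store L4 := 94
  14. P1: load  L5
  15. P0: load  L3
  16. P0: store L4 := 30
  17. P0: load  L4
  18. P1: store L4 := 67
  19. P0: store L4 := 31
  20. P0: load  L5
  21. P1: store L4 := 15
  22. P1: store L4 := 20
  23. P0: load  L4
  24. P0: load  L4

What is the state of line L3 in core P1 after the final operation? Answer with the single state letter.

1. P1: load  L4  bus=[BusRd]  L4: P0=I P1=E  mem[L4]=20
2. P1: store L3 := 22  bus=[BusRdX]  L3: P0=I P1=M  mem[L3]=70
3. P0: store L0 := 50  bus=[BusRdX]  L0: P0=M P1=I  mem[L0]=30
4. P0: store L4 := 18  bus=[BusRdX]  L4: P0=M P1=I  mem[L4]=20
5. P1: load  L4  bus=[BusRd]  L4: P0=O P1=S  mem[L4]=20
6. P0: load  L1  bus=[BusRd]  L1: P0=E P1=I  mem[L1]=0
7. P1: load  L3  bus=[-]  L3: P0=I P1=M  mem[L3]=70
8. P1: store L4 := 17  bus=[BusUpgr,Flush]  L4: P0=I P1=M  mem[L4]=18
9. P1: load  L0  bus=[BusRd]  L0: P0=O P1=S  mem[L0]=30
10. P0: store L1 := 13  bus=[-]  L1: P0=M P1=I  mem[L1]=0
11. P0: store L4 := 23  bus=[BusRdX,Flush]  L4: P0=M P1=I  mem[L4]=17
12. P1: load  L4  bus=[BusRd]  L4: P0=O P1=S  mem[L4]=17
13. P0: store L4 := 94  bus=[BusUpgr]  L4: P0=M P1=I  mem[L4]=17
14. P1: load  L5  bus=[BusRd]  L5: P0=I P1=E  mem[L5]=80
15. P0: load  L3  bus=[BusRd]  L3: P0=S P1=O  mem[L3]=70
16. P0: store L4 := 30  bus=[-]  L4: P0=M P1=I  mem[L4]=17
17. P0: load  L4  bus=[-]  L4: P0=M P1=I  mem[L4]=17
18. P1: store L4 := 67  bus=[BusRdX,Flush]  L4: P0=I P1=M  mem[L4]=30
19. P0: store L4 := 31  bus=[BusRdX,Flush]  L4: P0=M P1=I  mem[L4]=67
20. P0: load  L5  bus=[BusRd]  L5: P0=S P1=S  mem[L5]=80
21. P1: store L4 := 15  bus=[BusRdX,Flush]  L4: P0=I P1=M  mem[L4]=31
22. P1: store L4 := 20  bus=[-]  L4: P0=I P1=M  mem[L4]=31
23. P0: load  L4  bus=[BusRd]  L4: P0=S P1=O  mem[L4]=31
24. P0: load  L4  bus=[-]  L4: P0=S P1=O  mem[L4]=31

state = O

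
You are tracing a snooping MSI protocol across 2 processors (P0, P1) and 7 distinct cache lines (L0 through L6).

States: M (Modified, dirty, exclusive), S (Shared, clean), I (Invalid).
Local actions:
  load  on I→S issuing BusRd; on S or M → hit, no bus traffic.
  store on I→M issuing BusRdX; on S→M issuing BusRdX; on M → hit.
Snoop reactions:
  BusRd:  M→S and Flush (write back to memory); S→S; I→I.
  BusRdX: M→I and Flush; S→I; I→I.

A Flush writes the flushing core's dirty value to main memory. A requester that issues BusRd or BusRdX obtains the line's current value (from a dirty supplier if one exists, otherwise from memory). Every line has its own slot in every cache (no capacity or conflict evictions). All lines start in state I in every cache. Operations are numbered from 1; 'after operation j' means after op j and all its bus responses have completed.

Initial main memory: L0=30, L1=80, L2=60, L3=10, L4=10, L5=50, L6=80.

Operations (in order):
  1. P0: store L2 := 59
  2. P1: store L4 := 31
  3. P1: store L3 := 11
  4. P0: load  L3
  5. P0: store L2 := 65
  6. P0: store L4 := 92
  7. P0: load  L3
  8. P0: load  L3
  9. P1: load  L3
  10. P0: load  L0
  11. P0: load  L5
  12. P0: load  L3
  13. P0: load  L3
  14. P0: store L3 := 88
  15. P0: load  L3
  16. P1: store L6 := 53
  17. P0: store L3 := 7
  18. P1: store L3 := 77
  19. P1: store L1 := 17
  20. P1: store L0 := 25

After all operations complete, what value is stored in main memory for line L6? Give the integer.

1. P0: store L2 := 59  bus=[BusRdX]  L2: P0=M P1=I  mem[L2]=60
2. P1: store L4 := 31  bus=[BusRdX]  L4: P0=I P1=M  mem[L4]=10
3. P1: store L3 := 11  bus=[BusRdX]  L3: P0=I P1=M  mem[L3]=10
4. P0: load  L3  bus=[BusRd,Flush]  L3: P0=S P1=S  mem[L3]=11
5. P0: store L2 := 65  bus=[-]  L2: P0=M P1=I  mem[L2]=60
6. P0: store L4 := 92  bus=[BusRdX,Flush]  L4: P0=M P1=I  mem[L4]=31
7. P0: load  L3  bus=[-]  L3: P0=S P1=S  mem[L3]=11
8. P0: load  L3  bus=[-]  L3: P0=S P1=S  mem[L3]=11
9. P1: load  L3  bus=[-]  L3: P0=S P1=S  mem[L3]=11
10. P0: load  L0  bus=[BusRd]  L0: P0=S P1=I  mem[L0]=30
11. P0: load  L5  bus=[BusRd]  L5: P0=S P1=I  mem[L5]=50
12. P0: load  L3  bus=[-]  L3: P0=S P1=S  mem[L3]=11
13. P0: load  L3  bus=[-]  L3: P0=S P1=S  mem[L3]=11
14. P0: store L3 := 88  bus=[BusRdX]  L3: P0=M P1=I  mem[L3]=11
15. P0: load  L3  bus=[-]  L3: P0=M P1=I  mem[L3]=11
16. P1: store L6 := 53  bus=[BusRdX]  L6: P0=I P1=M  mem[L6]=80
17. P0: store L3 := 7  bus=[-]  L3: P0=M P1=I  mem[L3]=11
18. P1: store L3 := 77  bus=[BusRdX,Flush]  L3: P0=I P1=M  mem[L3]=7
19. P1: store L1 := 17  bus=[BusRdX]  L1: P0=I P1=M  mem[L1]=80
20. P1: store L0 := 25  bus=[BusRdX]  L0: P0=I P1=M  mem[L0]=30

memory[L6] = 80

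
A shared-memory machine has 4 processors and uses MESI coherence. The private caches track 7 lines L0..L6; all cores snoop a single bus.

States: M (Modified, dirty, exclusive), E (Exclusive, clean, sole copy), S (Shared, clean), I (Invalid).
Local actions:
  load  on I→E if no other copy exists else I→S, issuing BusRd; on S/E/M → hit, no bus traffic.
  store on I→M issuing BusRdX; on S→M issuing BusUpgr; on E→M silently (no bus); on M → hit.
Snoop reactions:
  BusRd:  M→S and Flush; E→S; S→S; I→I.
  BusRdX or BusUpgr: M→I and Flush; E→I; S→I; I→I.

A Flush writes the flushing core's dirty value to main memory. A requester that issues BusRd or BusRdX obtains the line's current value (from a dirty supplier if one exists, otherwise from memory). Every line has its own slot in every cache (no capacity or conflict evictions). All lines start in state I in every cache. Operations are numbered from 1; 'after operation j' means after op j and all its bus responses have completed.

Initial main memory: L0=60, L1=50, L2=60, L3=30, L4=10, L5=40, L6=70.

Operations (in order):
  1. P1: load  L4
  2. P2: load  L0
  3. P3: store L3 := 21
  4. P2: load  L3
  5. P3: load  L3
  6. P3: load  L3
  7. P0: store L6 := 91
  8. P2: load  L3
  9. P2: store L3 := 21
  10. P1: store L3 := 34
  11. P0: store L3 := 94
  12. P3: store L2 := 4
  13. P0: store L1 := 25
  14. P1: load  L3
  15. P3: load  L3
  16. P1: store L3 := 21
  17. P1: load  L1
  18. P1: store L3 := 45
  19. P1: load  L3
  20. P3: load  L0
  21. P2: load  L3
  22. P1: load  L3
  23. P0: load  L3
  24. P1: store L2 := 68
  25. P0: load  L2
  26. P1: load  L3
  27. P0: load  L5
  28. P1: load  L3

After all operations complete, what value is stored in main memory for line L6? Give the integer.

memory[L6] = 70

[1] P1: load  L4 | P0:I, P1:E(10), P2:I, P3:I | bus: BusRd
[2] P2: load  L0 | P0:I, P1:I, P2:E(60), P3:I | bus: BusRd
[3] P3: store L3 := 21 | P0:I, P1:I, P2:I, P3:M(21) | bus: BusRdX
[4] P2: load  L3 | P0:I, P1:I, P2:S(21), P3:S(21) | bus: BusRd,Flush
[5] P3: load  L3 | P0:I, P1:I, P2:S(21), P3:S(21) | bus: none
[6] P3: load  L3 | P0:I, P1:I, P2:S(21), P3:S(21) | bus: none
[7] P0: store L6 := 91 | P0:M(91), P1:I, P2:I, P3:I | bus: BusRdX
[8] P2: load  L3 | P0:I, P1:I, P2:S(21), P3:S(21) | bus: none
[9] P2: store L3 := 21 | P0:I, P1:I, P2:M(21), P3:I | bus: BusUpgr
[10] P1: store L3 := 34 | P0:I, P1:M(34), P2:I, P3:I | bus: BusRdX,Flush
[11] P0: store L3 := 94 | P0:M(94), P1:I, P2:I, P3:I | bus: BusRdX,Flush
[12] P3: store L2 := 4 | P0:I, P1:I, P2:I, P3:M(4) | bus: BusRdX
[13] P0: store L1 := 25 | P0:M(25), P1:I, P2:I, P3:I | bus: BusRdX
[14] P1: load  L3 | P0:S(94), P1:S(94), P2:I, P3:I | bus: BusRd,Flush
[15] P3: load  L3 | P0:S(94), P1:S(94), P2:I, P3:S(94) | bus: BusRd
[16] P1: store L3 := 21 | P0:I, P1:M(21), P2:I, P3:I | bus: BusUpgr
[17] P1: load  L1 | P0:S(25), P1:S(25), P2:I, P3:I | bus: BusRd,Flush
[18] P1: store L3 := 45 | P0:I, P1:M(45), P2:I, P3:I | bus: none
[19] P1: load  L3 | P0:I, P1:M(45), P2:I, P3:I | bus: none
[20] P3: load  L0 | P0:I, P1:I, P2:S(60), P3:S(60) | bus: BusRd
[21] P2: load  L3 | P0:I, P1:S(45), P2:S(45), P3:I | bus: BusRd,Flush
[22] P1: load  L3 | P0:I, P1:S(45), P2:S(45), P3:I | bus: none
[23] P0: load  L3 | P0:S(45), P1:S(45), P2:S(45), P3:I | bus: BusRd
[24] P1: store L2 := 68 | P0:I, P1:M(68), P2:I, P3:I | bus: BusRdX,Flush
[25] P0: load  L2 | P0:S(68), P1:S(68), P2:I, P3:I | bus: BusRd,Flush
[26] P1: load  L3 | P0:S(45), P1:S(45), P2:S(45), P3:I | bus: none
[27] P0: load  L5 | P0:E(40), P1:I, P2:I, P3:I | bus: BusRd
[28] P1: load  L3 | P0:S(45), P1:S(45), P2:S(45), P3:I | bus: none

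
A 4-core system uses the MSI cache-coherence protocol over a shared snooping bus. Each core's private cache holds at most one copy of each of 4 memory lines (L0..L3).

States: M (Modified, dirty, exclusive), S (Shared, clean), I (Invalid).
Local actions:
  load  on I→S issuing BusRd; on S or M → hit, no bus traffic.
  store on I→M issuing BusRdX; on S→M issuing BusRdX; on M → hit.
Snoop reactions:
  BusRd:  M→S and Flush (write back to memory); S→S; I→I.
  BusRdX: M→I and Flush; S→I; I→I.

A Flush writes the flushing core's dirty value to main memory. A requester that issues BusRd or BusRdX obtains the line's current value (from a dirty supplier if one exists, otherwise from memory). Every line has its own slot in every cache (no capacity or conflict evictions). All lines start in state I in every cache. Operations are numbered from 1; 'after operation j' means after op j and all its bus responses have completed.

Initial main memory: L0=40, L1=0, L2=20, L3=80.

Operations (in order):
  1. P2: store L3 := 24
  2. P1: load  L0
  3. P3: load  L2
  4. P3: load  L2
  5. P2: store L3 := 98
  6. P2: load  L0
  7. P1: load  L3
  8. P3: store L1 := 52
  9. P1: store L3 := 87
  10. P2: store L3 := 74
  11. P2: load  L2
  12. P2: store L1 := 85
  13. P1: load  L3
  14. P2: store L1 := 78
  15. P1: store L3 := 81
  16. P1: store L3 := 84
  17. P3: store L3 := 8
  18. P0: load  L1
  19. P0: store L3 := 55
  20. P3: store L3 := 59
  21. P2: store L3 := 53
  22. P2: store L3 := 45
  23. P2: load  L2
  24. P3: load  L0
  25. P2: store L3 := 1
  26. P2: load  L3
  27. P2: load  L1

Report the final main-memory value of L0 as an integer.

memory[L0] = 40

1. P2: store L3 := 24  bus=[BusRdX]  L3: P0=I P1=I P2=M P3=I  mem[L3]=80
2. P1: load  L0  bus=[BusRd]  L0: P0=I P1=S P2=I P3=I  mem[L0]=40
3. P3: load  L2  bus=[BusRd]  L2: P0=I P1=I P2=I P3=S  mem[L2]=20
4. P3: load  L2  bus=[-]  L2: P0=I P1=I P2=I P3=S  mem[L2]=20
5. P2: store L3 := 98  bus=[-]  L3: P0=I P1=I P2=M P3=I  mem[L3]=80
6. P2: load  L0  bus=[BusRd]  L0: P0=I P1=S P2=S P3=I  mem[L0]=40
7. P1: load  L3  bus=[BusRd,Flush]  L3: P0=I P1=S P2=S P3=I  mem[L3]=98
8. P3: store L1 := 52  bus=[BusRdX]  L1: P0=I P1=I P2=I P3=M  mem[L1]=0
9. P1: store L3 := 87  bus=[BusRdX]  L3: P0=I P1=M P2=I P3=I  mem[L3]=98
10. P2: store L3 := 74  bus=[BusRdX,Flush]  L3: P0=I P1=I P2=M P3=I  mem[L3]=87
11. P2: load  L2  bus=[BusRd]  L2: P0=I P1=I P2=S P3=S  mem[L2]=20
12. P2: store L1 := 85  bus=[BusRdX,Flush]  L1: P0=I P1=I P2=M P3=I  mem[L1]=52
13. P1: load  L3  bus=[BusRd,Flush]  L3: P0=I P1=S P2=S P3=I  mem[L3]=74
14. P2: store L1 := 78  bus=[-]  L1: P0=I P1=I P2=M P3=I  mem[L1]=52
15. P1: store L3 := 81  bus=[BusRdX]  L3: P0=I P1=M P2=I P3=I  mem[L3]=74
16. P1: store L3 := 84  bus=[-]  L3: P0=I P1=M P2=I P3=I  mem[L3]=74
17. P3: store L3 := 8  bus=[BusRdX,Flush]  L3: P0=I P1=I P2=I P3=M  mem[L3]=84
18. P0: load  L1  bus=[BusRd,Flush]  L1: P0=S P1=I P2=S P3=I  mem[L1]=78
19. P0: store L3 := 55  bus=[BusRdX,Flush]  L3: P0=M P1=I P2=I P3=I  mem[L3]=8
20. P3: store L3 := 59  bus=[BusRdX,Flush]  L3: P0=I P1=I P2=I P3=M  mem[L3]=55
21. P2: store L3 := 53  bus=[BusRdX,Flush]  L3: P0=I P1=I P2=M P3=I  mem[L3]=59
22. P2: store L3 := 45  bus=[-]  L3: P0=I P1=I P2=M P3=I  mem[L3]=59
23. P2: load  L2  bus=[-]  L2: P0=I P1=I P2=S P3=S  mem[L2]=20
24. P3: load  L0  bus=[BusRd]  L0: P0=I P1=S P2=S P3=S  mem[L0]=40
25. P2: store L3 := 1  bus=[-]  L3: P0=I P1=I P2=M P3=I  mem[L3]=59
26. P2: load  L3  bus=[-]  L3: P0=I P1=I P2=M P3=I  mem[L3]=59
27. P2: load  L1  bus=[-]  L1: P0=S P1=I P2=S P3=I  mem[L1]=78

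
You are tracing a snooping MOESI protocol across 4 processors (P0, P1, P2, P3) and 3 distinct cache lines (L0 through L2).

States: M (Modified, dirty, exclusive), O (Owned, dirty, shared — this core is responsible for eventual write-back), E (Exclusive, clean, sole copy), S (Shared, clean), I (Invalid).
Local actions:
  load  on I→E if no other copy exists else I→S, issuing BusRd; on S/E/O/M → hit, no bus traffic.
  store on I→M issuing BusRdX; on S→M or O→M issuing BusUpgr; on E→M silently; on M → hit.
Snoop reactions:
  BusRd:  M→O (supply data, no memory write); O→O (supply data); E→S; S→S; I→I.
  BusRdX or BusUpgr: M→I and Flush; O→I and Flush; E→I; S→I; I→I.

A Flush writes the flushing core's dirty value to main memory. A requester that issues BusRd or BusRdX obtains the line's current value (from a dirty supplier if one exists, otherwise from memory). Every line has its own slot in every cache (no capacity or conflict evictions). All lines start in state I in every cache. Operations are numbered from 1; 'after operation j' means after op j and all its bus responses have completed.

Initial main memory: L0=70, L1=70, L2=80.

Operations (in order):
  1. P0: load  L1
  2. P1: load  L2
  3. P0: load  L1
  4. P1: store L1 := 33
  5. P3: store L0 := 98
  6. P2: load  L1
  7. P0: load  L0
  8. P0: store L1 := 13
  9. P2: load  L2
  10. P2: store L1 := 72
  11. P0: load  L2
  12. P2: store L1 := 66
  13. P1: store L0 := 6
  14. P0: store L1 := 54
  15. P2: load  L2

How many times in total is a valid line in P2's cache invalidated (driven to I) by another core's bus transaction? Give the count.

step 1: P0: load  L1  ⟶  EIII  (L1)  txn=BusRd  M[L1]=70
step 2: P1: load  L2  ⟶  IEII  (L2)  txn=BusRd  M[L2]=80
step 3: P0: load  L1  ⟶  EIII  (L1)  txn=∅  M[L1]=70
step 4: P1: store L1 := 33  ⟶  IMII  (L1)  txn=BusRdX  M[L1]=70
step 5: P3: store L0 := 98  ⟶  IIIM  (L0)  txn=BusRdX  M[L0]=70
step 6: P2: load  L1  ⟶  IOSI  (L1)  txn=BusRd  M[L1]=70
step 7: P0: load  L0  ⟶  SIIO  (L0)  txn=BusRd  M[L0]=70
step 8: P0: store L1 := 13  ⟶  MIII  (L1)  txn=BusRdX+Flush  M[L1]=33
step 9: P2: load  L2  ⟶  ISSI  (L2)  txn=BusRd  M[L2]=80
step 10: P2: store L1 := 72  ⟶  IIMI  (L1)  txn=BusRdX+Flush  M[L1]=13
step 11: P0: load  L2  ⟶  SSSI  (L2)  txn=BusRd  M[L2]=80
step 12: P2: store L1 := 66  ⟶  IIMI  (L1)  txn=∅  M[L1]=13
step 13: P1: store L0 := 6  ⟶  IMII  (L0)  txn=BusRdX+Flush  M[L0]=98
step 14: P0: store L1 := 54  ⟶  MIII  (L1)  txn=BusRdX+Flush  M[L1]=66
step 15: P2: load  L2  ⟶  SSSI  (L2)  txn=∅  M[L2]=80

invalidations = 2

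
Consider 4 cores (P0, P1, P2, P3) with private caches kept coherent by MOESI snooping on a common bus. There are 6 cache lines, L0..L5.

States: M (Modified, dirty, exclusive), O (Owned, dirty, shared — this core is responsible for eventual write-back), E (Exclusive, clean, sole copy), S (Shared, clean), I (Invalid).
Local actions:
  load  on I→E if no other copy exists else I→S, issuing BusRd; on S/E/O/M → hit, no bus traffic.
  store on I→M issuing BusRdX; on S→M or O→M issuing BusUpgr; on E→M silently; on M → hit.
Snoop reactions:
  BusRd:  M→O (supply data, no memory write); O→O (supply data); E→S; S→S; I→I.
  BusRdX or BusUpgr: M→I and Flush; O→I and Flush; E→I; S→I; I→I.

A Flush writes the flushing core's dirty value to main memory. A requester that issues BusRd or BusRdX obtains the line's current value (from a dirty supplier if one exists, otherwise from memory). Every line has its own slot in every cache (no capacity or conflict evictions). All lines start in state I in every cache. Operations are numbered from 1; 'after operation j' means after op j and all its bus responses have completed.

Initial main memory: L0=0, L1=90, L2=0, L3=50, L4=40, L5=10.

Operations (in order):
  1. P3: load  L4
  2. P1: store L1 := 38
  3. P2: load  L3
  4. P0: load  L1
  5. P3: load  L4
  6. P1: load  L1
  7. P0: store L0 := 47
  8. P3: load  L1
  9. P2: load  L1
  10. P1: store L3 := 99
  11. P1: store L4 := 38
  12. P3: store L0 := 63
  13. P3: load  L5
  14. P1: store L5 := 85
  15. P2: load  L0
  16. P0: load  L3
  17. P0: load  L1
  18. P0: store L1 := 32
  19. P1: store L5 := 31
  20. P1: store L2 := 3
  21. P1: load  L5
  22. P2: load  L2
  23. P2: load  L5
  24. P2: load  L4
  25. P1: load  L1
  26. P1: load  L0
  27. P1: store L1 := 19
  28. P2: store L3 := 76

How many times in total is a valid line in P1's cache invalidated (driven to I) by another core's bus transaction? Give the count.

invalidations = 2

step 1: P3: load  L4  ⟶  IIIE  (L4)  txn=BusRd  M[L4]=40
step 2: P1: store L1 := 38  ⟶  IMII  (L1)  txn=BusRdX  M[L1]=90
step 3: P2: load  L3  ⟶  IIEI  (L3)  txn=BusRd  M[L3]=50
step 4: P0: load  L1  ⟶  SOII  (L1)  txn=BusRd  M[L1]=90
step 5: P3: load  L4  ⟶  IIIE  (L4)  txn=∅  M[L4]=40
step 6: P1: load  L1  ⟶  SOII  (L1)  txn=∅  M[L1]=90
step 7: P0: store L0 := 47  ⟶  MIII  (L0)  txn=BusRdX  M[L0]=0
step 8: P3: load  L1  ⟶  SOIS  (L1)  txn=BusRd  M[L1]=90
step 9: P2: load  L1  ⟶  SOSS  (L1)  txn=BusRd  M[L1]=90
step 10: P1: store L3 := 99  ⟶  IMII  (L3)  txn=BusRdX  M[L3]=50
step 11: P1: store L4 := 38  ⟶  IMII  (L4)  txn=BusRdX  M[L4]=40
step 12: P3: store L0 := 63  ⟶  IIIM  (L0)  txn=BusRdX+Flush  M[L0]=47
step 13: P3: load  L5  ⟶  IIIE  (L5)  txn=BusRd  M[L5]=10
step 14: P1: store L5 := 85  ⟶  IMII  (L5)  txn=BusRdX  M[L5]=10
step 15: P2: load  L0  ⟶  IISO  (L0)  txn=BusRd  M[L0]=47
step 16: P0: load  L3  ⟶  SOII  (L3)  txn=BusRd  M[L3]=50
step 17: P0: load  L1  ⟶  SOSS  (L1)  txn=∅  M[L1]=90
step 18: P0: store L1 := 32  ⟶  MIII  (L1)  txn=BusUpgr+Flush  M[L1]=38
step 19: P1: store L5 := 31  ⟶  IMII  (L5)  txn=∅  M[L5]=10
step 20: P1: store L2 := 3  ⟶  IMII  (L2)  txn=BusRdX  M[L2]=0
step 21: P1: load  L5  ⟶  IMII  (L5)  txn=∅  M[L5]=10
step 22: P2: load  L2  ⟶  IOSI  (L2)  txn=BusRd  M[L2]=0
step 23: P2: load  L5  ⟶  IOSI  (L5)  txn=BusRd  M[L5]=10
step 24: P2: load  L4  ⟶  IOSI  (L4)  txn=BusRd  M[L4]=40
step 25: P1: load  L1  ⟶  OSII  (L1)  txn=BusRd  M[L1]=38
step 26: P1: load  L0  ⟶  ISSO  (L0)  txn=BusRd  M[L0]=47
step 27: P1: store L1 := 19  ⟶  IMII  (L1)  txn=BusUpgr+Flush  M[L1]=32
step 28: P2: store L3 := 76  ⟶  IIMI  (L3)  txn=BusRdX+Flush  M[L3]=99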